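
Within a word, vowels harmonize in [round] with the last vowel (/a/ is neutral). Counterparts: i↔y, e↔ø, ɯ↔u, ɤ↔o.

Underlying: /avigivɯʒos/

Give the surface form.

/i/ harmonizes with /o/ ([+round]) → [y]
/i/ harmonizes with /o/ ([+round]) → [y]
/ɯ/ harmonizes with /o/ ([+round]) → [u]

[avygyvuʒos]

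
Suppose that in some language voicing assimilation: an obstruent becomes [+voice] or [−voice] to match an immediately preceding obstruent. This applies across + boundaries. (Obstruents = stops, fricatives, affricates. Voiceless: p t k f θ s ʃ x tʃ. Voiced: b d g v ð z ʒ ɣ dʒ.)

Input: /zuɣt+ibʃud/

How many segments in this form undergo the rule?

/t/ after /ɣ/ (voiced) → [d]
/ʃ/ after /b/ (voiced) → [ʒ]
2 segments change.

2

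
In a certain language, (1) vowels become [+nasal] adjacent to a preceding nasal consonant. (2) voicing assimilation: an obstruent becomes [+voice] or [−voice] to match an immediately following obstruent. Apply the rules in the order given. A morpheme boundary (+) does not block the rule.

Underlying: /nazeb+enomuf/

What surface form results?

[nãzeb+enõmũf]

Rule 1: /a/ after nasal /n/ → [ã]
Rule 1: /o/ after nasal /n/ → [õ]
Rule 1: /u/ after nasal /m/ → [ũ]
After rule 1: nãzeb+enõmũf
Rule 2: no segment meets the rule's conditions; no change.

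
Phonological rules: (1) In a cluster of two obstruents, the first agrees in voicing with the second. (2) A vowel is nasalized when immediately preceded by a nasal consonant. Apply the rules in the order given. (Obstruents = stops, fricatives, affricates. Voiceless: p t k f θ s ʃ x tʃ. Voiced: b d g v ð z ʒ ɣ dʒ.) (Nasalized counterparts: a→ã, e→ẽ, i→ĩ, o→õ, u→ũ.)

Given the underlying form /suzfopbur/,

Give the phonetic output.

[susfobbur]

Rule 1: /z/ before /f/ (voiceless) → [s]
Rule 1: /p/ before /b/ (voiced) → [b]
After rule 1: susfobbur
Rule 2: no segment meets the rule's conditions; no change.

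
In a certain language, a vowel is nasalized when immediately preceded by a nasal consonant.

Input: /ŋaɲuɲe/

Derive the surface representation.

[ŋãɲũɲẽ]

/a/ after nasal /ŋ/ → [ã]
/u/ after nasal /ɲ/ → [ũ]
/e/ after nasal /ɲ/ → [ẽ]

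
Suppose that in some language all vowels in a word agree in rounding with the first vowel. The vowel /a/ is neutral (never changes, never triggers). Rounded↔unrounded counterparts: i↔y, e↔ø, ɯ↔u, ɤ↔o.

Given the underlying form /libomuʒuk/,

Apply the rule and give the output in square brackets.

/o/ harmonizes with /i/ ([-round]) → [ɤ]
/u/ harmonizes with /i/ ([-round]) → [ɯ]
/u/ harmonizes with /i/ ([-round]) → [ɯ]

[libɤmɯʒɯk]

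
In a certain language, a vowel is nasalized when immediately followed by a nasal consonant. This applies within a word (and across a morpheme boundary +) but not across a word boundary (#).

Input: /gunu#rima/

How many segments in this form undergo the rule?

2

/u/ before nasal /n/ → [ũ]
/i/ before nasal /m/ → [ĩ]
2 segments change.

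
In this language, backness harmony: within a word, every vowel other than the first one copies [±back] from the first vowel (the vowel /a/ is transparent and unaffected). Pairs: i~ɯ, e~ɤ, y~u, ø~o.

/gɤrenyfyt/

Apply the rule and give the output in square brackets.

[gɤrɤnufut]

/e/ harmonizes with /ɤ/ ([+back]) → [ɤ]
/y/ harmonizes with /ɤ/ ([+back]) → [u]
/y/ harmonizes with /ɤ/ ([+back]) → [u]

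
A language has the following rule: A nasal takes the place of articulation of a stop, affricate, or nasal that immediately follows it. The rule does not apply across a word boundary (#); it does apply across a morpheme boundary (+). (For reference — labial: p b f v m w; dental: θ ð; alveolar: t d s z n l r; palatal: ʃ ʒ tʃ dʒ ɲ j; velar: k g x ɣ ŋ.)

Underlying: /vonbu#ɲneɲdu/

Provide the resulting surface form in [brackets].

[vombu#nnendu]

/n/ before /b/ (labial) → [m]
/ɲ/ before /n/ (alveolar) → [n]
/ɲ/ before /d/ (alveolar) → [n]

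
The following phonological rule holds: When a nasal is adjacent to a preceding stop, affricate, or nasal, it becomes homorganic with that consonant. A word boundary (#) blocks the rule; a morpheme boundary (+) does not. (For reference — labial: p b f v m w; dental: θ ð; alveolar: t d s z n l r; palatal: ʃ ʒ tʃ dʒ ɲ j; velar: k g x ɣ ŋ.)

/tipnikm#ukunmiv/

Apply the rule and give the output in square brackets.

[tipmikŋ#ukunniv]

/n/ after /p/ (labial) → [m]
/m/ after /k/ (velar) → [ŋ]
/m/ after /n/ (alveolar) → [n]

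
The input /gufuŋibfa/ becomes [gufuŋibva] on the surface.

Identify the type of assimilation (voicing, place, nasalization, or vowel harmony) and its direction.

voicing assimilation, progressive

/f/→[v].
Each target copies a feature from the preceding segment, so the direction is progressive.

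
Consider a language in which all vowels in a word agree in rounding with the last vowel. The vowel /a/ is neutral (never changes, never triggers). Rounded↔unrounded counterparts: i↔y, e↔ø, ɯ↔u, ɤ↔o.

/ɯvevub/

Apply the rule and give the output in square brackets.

[uvøvub]

/ɯ/ harmonizes with /u/ ([+round]) → [u]
/e/ harmonizes with /u/ ([+round]) → [ø]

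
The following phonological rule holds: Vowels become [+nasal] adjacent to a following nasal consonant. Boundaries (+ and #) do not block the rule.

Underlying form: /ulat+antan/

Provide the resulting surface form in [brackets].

/a/ before nasal /n/ → [ã]
/a/ before nasal /n/ → [ã]

[ulat+ãntãn]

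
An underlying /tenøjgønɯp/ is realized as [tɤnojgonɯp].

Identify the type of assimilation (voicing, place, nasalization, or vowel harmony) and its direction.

/e/→[ɤ] /ø/→[o] /ø/→[o].
Vowels agree with the last vowel, so the harmony is regressive.

vowel harmony, regressive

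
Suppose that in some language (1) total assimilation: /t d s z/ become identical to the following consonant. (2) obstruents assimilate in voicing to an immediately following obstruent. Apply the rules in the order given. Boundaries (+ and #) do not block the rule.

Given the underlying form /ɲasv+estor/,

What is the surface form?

Rule 1: /s/ before /v/ → [v] (total assimilation)
Rule 1: /s/ before /t/ → [t] (total assimilation)
After rule 1: ɲavv+ettor
Rule 2: no segment meets the rule's conditions; no change.

[ɲavv+ettor]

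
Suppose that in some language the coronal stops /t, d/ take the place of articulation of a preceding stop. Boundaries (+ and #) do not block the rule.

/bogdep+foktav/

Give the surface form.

[boggep+fokkav]

/d/ after /g/ (velar) → [g]
/t/ after /k/ (velar) → [k]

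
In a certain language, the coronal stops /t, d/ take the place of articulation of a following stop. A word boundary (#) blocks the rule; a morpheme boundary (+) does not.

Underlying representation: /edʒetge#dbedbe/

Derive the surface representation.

[edʒekge#bbebbe]

/t/ before /g/ (velar) → [k]
/d/ before /b/ (labial) → [b]
/d/ before /b/ (labial) → [b]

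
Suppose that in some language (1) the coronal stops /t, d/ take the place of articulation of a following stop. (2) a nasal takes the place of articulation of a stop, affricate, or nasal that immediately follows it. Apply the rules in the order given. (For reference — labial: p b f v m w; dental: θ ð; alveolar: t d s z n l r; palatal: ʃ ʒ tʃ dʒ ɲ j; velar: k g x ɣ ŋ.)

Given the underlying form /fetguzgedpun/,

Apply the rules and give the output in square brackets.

Rule 1: /t/ before /g/ (velar) → [k]
Rule 1: /d/ before /p/ (labial) → [b]
After rule 1: fekguzgebpun
Rule 2: no segment meets the rule's conditions; no change.

[fekguzgebpun]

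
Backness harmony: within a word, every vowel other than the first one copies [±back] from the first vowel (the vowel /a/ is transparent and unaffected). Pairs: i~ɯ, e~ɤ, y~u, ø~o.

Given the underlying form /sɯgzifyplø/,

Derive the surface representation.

/i/ harmonizes with /ɯ/ ([+back]) → [ɯ]
/y/ harmonizes with /ɯ/ ([+back]) → [u]
/ø/ harmonizes with /ɯ/ ([+back]) → [o]

[sɯgzɯfuplo]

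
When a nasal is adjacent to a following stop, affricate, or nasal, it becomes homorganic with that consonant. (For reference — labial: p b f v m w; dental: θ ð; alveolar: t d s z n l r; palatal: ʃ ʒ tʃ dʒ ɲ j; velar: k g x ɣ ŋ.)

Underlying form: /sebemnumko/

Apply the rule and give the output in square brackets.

[sebennuŋko]

/m/ before /n/ (alveolar) → [n]
/m/ before /k/ (velar) → [ŋ]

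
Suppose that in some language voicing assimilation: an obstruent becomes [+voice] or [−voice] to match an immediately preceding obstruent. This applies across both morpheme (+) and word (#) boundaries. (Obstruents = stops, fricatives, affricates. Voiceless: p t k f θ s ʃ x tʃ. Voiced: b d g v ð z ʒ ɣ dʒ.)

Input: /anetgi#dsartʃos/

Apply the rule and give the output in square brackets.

/g/ after /t/ (voiceless) → [k]
/s/ after /d/ (voiced) → [z]

[anetki#dzartʃos]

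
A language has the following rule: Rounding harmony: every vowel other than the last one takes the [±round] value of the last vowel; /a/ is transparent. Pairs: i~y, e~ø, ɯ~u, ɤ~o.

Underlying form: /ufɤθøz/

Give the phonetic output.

[ufoθøz]

/ɤ/ harmonizes with /ø/ ([+round]) → [o]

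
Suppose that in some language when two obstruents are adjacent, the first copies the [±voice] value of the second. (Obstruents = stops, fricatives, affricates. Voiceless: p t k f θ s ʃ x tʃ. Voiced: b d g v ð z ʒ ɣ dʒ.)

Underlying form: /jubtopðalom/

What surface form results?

[juptobðalom]

/b/ before /t/ (voiceless) → [p]
/p/ before /ð/ (voiced) → [b]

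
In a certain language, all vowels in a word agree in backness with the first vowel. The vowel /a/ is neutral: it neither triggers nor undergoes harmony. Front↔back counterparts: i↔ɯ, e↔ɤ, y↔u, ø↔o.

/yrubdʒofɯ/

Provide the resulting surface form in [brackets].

[yrybdʒøfi]

/u/ harmonizes with /y/ ([-back]) → [y]
/o/ harmonizes with /y/ ([-back]) → [ø]
/ɯ/ harmonizes with /y/ ([-back]) → [i]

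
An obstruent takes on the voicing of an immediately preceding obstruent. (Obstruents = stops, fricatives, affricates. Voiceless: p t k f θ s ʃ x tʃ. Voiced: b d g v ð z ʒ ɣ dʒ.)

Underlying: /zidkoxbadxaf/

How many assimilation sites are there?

3

/k/ after /d/ (voiced) → [g]
/b/ after /x/ (voiceless) → [p]
/x/ after /d/ (voiced) → [ɣ]
3 segments change.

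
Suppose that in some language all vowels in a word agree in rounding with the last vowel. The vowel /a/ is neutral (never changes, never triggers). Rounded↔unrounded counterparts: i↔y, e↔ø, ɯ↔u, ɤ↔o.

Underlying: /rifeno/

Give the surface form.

/i/ harmonizes with /o/ ([+round]) → [y]
/e/ harmonizes with /o/ ([+round]) → [ø]

[ryføno]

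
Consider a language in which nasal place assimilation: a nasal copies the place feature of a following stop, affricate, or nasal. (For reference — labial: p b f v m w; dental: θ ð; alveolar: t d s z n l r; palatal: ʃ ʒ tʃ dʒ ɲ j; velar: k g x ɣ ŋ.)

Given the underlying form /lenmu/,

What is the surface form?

[lemmu]

/n/ before /m/ (labial) → [m]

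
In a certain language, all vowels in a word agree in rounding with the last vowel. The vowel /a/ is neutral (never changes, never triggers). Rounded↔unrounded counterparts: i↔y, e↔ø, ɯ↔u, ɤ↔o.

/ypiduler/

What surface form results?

/y/ harmonizes with /e/ ([-round]) → [i]
/u/ harmonizes with /e/ ([-round]) → [ɯ]

[ipidɯler]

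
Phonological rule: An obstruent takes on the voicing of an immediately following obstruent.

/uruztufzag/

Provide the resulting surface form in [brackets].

/z/ before /t/ (voiceless) → [s]
/f/ before /z/ (voiced) → [v]

[urustuvzag]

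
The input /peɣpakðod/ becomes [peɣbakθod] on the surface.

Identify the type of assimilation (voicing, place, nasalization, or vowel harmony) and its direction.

/p/→[b] /ð/→[θ].
Each target copies a feature from the preceding segment, so the direction is progressive.

voicing assimilation, progressive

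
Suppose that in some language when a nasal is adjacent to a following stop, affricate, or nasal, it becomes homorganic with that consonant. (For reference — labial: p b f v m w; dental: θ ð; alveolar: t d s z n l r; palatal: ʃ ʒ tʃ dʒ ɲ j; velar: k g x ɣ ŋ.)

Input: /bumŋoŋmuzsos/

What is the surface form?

/m/ before /ŋ/ (velar) → [ŋ]
/ŋ/ before /m/ (labial) → [m]

[buŋŋommuzsos]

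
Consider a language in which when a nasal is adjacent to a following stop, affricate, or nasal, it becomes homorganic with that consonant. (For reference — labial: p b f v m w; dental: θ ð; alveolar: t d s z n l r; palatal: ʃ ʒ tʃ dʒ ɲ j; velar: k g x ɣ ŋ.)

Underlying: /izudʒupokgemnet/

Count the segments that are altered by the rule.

1

/m/ before /n/ (alveolar) → [n]
1 segment changes.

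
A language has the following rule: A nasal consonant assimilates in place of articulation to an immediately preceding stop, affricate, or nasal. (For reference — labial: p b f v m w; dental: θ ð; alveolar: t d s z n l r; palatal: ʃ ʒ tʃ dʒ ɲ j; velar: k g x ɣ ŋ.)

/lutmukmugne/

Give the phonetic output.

/m/ after /t/ (alveolar) → [n]
/m/ after /k/ (velar) → [ŋ]
/n/ after /g/ (velar) → [ŋ]

[lutnukŋugŋe]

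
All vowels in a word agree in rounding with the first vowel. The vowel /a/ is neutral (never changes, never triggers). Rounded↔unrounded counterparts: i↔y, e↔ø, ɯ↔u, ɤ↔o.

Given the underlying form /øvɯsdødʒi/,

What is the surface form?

/ɯ/ harmonizes with /ø/ ([+round]) → [u]
/i/ harmonizes with /ø/ ([+round]) → [y]

[øvusdødʒy]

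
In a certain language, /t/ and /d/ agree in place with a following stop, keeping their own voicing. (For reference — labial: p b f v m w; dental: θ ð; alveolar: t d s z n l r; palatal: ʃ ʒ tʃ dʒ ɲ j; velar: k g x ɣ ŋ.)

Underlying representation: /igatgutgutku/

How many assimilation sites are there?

/t/ before /g/ (velar) → [k]
/t/ before /g/ (velar) → [k]
/t/ before /k/ (velar) → [k]
3 segments change.

3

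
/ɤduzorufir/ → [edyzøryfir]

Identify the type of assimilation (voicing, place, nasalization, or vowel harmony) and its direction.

/ɤ/→[e] /u/→[y] /o/→[ø] /u/→[y].
Vowels agree with the last vowel, so the harmony is regressive.

vowel harmony, regressive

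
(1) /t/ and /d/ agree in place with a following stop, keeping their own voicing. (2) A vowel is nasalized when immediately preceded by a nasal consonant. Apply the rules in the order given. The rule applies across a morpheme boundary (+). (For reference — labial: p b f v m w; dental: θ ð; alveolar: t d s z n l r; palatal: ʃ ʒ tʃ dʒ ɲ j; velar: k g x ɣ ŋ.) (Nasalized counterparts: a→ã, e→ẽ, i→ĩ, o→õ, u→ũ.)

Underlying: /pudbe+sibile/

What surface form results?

Rule 1: /d/ before /b/ (labial) → [b]
After rule 1: pubbe+sibile
Rule 2: no segment meets the rule's conditions; no change.

[pubbe+sibile]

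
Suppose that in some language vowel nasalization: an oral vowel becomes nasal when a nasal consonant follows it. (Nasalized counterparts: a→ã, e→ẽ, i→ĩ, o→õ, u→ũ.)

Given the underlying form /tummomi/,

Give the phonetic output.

/u/ before nasal /m/ → [ũ]
/o/ before nasal /m/ → [õ]

[tũmmõmi]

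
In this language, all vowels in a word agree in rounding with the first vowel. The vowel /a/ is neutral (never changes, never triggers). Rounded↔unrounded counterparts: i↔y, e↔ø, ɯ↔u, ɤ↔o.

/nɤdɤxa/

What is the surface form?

[nɤdɤxa]

no segment meets the rule's conditions; no change.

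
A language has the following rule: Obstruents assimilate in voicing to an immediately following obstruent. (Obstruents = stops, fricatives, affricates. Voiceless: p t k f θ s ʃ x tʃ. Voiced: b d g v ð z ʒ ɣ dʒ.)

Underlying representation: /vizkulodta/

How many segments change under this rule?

/z/ before /k/ (voiceless) → [s]
/d/ before /t/ (voiceless) → [t]
2 segments change.

2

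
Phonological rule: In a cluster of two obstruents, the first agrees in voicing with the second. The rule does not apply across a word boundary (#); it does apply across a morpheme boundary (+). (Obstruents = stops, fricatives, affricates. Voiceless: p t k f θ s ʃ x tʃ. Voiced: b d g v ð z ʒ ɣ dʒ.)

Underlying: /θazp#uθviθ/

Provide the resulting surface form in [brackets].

/z/ before /p/ (voiceless) → [s]
/θ/ before /v/ (voiced) → [ð]

[θasp#uðviθ]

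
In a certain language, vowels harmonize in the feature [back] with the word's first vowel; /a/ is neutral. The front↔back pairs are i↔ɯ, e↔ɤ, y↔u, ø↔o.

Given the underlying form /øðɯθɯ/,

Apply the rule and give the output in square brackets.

[øðiθi]

/ɯ/ harmonizes with /ø/ ([-back]) → [i]
/ɯ/ harmonizes with /ø/ ([-back]) → [i]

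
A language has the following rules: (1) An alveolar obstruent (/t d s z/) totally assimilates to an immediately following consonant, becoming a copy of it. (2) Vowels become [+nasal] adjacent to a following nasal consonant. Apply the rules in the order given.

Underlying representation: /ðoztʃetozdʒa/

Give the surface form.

[ðotʃtʃetodʒdʒa]

Rule 1: /z/ before /tʃ/ → [tʃ] (total assimilation)
Rule 1: /z/ before /dʒ/ → [dʒ] (total assimilation)
After rule 1: ðotʃtʃetodʒdʒa
Rule 2: no segment meets the rule's conditions; no change.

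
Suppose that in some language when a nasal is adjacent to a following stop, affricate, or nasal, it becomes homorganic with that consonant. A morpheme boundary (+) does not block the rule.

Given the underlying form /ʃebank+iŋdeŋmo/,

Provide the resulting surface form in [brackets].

[ʃebaŋk+indemmo]

/n/ before /k/ (velar) → [ŋ]
/ŋ/ before /d/ (alveolar) → [n]
/ŋ/ before /m/ (labial) → [m]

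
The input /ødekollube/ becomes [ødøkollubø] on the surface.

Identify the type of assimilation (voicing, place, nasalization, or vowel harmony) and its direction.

vowel harmony, progressive

/e/→[ø] /e/→[ø].
Vowels agree with the first vowel, so the harmony is progressive.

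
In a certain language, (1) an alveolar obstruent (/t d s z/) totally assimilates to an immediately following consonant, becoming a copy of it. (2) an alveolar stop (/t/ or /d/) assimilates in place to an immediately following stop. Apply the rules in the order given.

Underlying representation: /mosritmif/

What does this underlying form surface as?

[morrimmif]

Rule 1: /s/ before /r/ → [r] (total assimilation)
Rule 1: /t/ before /m/ → [m] (total assimilation)
After rule 1: morrimmif
Rule 2: no segment meets the rule's conditions; no change.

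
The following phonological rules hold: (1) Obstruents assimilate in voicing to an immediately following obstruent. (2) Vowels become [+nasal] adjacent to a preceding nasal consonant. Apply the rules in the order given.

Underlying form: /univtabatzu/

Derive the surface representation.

[unĩftabadzu]

Rule 1: /v/ before /t/ (voiceless) → [f]
Rule 1: /t/ before /z/ (voiced) → [d]
After rule 1: uniftabadzu
Rule 2: /i/ after nasal /n/ → [ĩ]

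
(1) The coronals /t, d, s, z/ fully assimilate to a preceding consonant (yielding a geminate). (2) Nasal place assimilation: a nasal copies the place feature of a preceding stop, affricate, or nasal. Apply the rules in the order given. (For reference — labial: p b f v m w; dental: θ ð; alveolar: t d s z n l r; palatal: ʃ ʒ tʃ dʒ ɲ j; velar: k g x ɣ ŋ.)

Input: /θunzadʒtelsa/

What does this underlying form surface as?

Rule 1: /z/ after /n/ → [n] (total assimilation)
Rule 1: /t/ after /dʒ/ → [dʒ] (total assimilation)
Rule 1: /s/ after /l/ → [l] (total assimilation)
After rule 1: θunnadʒdʒella
Rule 2: no segment meets the rule's conditions; no change.

[θunnadʒdʒella]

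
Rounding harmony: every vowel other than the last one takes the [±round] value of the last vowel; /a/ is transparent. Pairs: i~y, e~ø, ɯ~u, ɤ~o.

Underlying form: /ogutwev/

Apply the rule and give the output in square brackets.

/o/ harmonizes with /e/ ([-round]) → [ɤ]
/u/ harmonizes with /e/ ([-round]) → [ɯ]

[ɤgɯtwev]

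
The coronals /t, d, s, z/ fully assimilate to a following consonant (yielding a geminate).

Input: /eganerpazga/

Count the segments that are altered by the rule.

/z/ before /g/ → [g] (total assimilation)
1 segment changes.

1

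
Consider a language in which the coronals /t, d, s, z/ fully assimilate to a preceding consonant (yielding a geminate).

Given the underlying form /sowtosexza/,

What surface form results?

/t/ after /w/ → [w] (total assimilation)
/z/ after /x/ → [x] (total assimilation)

[sowwosexxa]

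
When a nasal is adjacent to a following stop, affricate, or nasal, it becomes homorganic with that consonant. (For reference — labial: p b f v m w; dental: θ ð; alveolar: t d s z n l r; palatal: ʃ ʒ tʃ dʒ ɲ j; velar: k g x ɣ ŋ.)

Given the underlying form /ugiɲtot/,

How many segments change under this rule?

/ɲ/ before /t/ (alveolar) → [n]
1 segment changes.

1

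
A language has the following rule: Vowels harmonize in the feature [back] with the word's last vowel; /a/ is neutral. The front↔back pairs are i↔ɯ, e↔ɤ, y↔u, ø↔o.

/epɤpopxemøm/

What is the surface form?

/ɤ/ harmonizes with /ø/ ([-back]) → [e]
/o/ harmonizes with /ø/ ([-back]) → [ø]

[epepøpxemøm]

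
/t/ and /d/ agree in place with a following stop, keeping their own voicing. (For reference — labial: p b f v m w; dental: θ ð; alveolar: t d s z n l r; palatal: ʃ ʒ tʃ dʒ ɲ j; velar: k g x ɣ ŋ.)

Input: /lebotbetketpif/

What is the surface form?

/t/ before /b/ (labial) → [p]
/t/ before /k/ (velar) → [k]
/t/ before /p/ (labial) → [p]

[lebopbekkeppif]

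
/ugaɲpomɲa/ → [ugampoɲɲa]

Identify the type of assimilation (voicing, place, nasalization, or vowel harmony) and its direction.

/ɲ/→[m] /m/→[ɲ].
Each target copies a feature from the following segment, so the direction is regressive.

place assimilation, regressive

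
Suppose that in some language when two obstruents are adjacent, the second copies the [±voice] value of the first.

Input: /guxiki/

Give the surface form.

no segment meets the rule's conditions; no change.

[guxiki]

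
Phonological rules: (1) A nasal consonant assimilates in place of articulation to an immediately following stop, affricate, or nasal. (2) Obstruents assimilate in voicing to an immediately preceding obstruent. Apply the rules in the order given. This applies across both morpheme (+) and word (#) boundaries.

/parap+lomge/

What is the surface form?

Rule 1: /m/ before /g/ (velar) → [ŋ]
After rule 1: parap+loŋge
Rule 2: no segment meets the rule's conditions; no change.

[parap+loŋge]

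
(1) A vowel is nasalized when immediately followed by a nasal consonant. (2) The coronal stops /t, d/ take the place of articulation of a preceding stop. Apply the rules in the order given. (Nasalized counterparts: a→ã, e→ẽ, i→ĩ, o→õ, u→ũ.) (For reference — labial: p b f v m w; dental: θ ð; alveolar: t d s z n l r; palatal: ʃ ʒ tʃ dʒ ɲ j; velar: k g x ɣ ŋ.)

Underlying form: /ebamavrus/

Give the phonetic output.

[ebãmavrus]

Rule 1: /a/ before nasal /m/ → [ã]
After rule 1: ebãmavrus
Rule 2: no segment meets the rule's conditions; no change.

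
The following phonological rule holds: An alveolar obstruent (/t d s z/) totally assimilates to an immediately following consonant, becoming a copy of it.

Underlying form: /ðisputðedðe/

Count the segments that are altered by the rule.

3

/s/ before /p/ → [p] (total assimilation)
/t/ before /ð/ → [ð] (total assimilation)
/d/ before /ð/ → [ð] (total assimilation)
3 segments change.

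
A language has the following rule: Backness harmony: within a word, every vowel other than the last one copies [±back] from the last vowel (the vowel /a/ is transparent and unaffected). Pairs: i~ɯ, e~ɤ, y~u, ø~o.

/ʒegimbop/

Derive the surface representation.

/e/ harmonizes with /o/ ([+back]) → [ɤ]
/i/ harmonizes with /o/ ([+back]) → [ɯ]

[ʒɤgɯmbop]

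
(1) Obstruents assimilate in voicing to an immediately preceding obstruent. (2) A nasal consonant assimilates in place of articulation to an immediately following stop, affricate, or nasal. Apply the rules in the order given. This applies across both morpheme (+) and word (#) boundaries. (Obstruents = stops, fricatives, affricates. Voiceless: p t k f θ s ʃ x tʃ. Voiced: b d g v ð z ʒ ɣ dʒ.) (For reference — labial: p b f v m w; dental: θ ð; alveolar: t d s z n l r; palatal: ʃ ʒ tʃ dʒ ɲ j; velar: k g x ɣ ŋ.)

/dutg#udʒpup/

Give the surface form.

Rule 1: /g/ after /t/ (voiceless) → [k]
Rule 1: /p/ after /dʒ/ (voiced) → [b]
After rule 1: dutk#udʒbup
Rule 2: no segment meets the rule's conditions; no change.

[dutk#udʒbup]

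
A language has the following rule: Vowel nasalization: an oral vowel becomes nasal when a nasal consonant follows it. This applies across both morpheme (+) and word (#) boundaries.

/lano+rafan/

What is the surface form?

[lãno+rafãn]

/a/ before nasal /n/ → [ã]
/a/ before nasal /n/ → [ã]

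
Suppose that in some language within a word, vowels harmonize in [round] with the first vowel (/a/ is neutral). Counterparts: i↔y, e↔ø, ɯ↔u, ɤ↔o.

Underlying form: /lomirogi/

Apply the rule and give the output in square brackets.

/i/ harmonizes with /o/ ([+round]) → [y]
/i/ harmonizes with /o/ ([+round]) → [y]

[lomyrogy]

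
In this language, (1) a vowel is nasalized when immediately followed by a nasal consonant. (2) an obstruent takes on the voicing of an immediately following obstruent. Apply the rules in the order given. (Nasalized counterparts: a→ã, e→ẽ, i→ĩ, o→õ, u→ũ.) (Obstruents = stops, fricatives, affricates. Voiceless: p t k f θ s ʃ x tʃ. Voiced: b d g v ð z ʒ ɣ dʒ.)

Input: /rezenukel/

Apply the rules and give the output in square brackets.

[rezẽnukel]

Rule 1: /e/ before nasal /n/ → [ẽ]
After rule 1: rezẽnukel
Rule 2: no segment meets the rule's conditions; no change.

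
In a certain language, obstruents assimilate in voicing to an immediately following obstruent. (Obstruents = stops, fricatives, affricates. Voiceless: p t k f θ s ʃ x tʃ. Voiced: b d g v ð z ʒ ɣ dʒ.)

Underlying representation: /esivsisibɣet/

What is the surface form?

/v/ before /s/ (voiceless) → [f]

[esifsisibɣet]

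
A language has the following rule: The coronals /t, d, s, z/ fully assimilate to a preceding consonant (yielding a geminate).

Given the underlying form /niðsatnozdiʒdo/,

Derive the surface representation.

[niððatnozziʒʒo]

/s/ after /ð/ → [ð] (total assimilation)
/d/ after /z/ → [z] (total assimilation)
/d/ after /ʒ/ → [ʒ] (total assimilation)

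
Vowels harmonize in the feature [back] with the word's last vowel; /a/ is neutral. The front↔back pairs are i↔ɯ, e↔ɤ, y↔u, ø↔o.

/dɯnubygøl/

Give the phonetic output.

/ɯ/ harmonizes with /ø/ ([-back]) → [i]
/u/ harmonizes with /ø/ ([-back]) → [y]

[dinybygøl]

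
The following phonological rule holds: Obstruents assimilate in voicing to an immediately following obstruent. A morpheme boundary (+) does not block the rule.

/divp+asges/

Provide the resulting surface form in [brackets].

[difp+azges]

/v/ before /p/ (voiceless) → [f]
/s/ before /g/ (voiced) → [z]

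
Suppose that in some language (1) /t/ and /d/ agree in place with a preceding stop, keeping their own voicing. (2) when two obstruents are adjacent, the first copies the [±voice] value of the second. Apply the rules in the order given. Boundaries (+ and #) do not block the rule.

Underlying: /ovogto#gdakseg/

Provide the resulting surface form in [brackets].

[ovokko#ggakseg]

Rule 1: /t/ after /g/ (velar) → [k]
Rule 1: /d/ after /g/ (velar) → [g]
After rule 1: ovogko#ggakseg
Rule 2: /g/ before /k/ (voiceless) → [k]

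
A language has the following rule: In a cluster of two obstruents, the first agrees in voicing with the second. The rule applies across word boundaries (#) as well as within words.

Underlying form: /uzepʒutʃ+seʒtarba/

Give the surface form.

[uzebʒutʃ+seʃtarba]

/p/ before /ʒ/ (voiced) → [b]
/ʒ/ before /t/ (voiceless) → [ʃ]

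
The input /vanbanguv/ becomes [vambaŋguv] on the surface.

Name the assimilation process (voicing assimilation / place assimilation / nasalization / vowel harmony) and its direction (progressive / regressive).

/n/→[m] /n/→[ŋ].
Each target copies a feature from the following segment, so the direction is regressive.

place assimilation, regressive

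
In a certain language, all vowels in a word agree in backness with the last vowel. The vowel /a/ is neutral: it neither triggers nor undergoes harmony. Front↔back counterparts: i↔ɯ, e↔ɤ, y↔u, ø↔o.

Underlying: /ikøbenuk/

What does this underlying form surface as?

/i/ harmonizes with /u/ ([+back]) → [ɯ]
/ø/ harmonizes with /u/ ([+back]) → [o]
/e/ harmonizes with /u/ ([+back]) → [ɤ]

[ɯkobɤnuk]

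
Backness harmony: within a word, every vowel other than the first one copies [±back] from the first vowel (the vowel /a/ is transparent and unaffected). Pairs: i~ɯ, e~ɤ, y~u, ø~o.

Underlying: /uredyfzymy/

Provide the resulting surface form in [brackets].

[urɤdufzumu]

/e/ harmonizes with /u/ ([+back]) → [ɤ]
/y/ harmonizes with /u/ ([+back]) → [u]
/y/ harmonizes with /u/ ([+back]) → [u]
/y/ harmonizes with /u/ ([+back]) → [u]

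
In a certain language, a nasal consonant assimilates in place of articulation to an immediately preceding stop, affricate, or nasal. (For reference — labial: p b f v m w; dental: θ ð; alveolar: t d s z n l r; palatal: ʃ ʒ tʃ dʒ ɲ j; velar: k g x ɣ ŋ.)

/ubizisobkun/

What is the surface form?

[ubizisobkun]

no segment meets the rule's conditions; no change.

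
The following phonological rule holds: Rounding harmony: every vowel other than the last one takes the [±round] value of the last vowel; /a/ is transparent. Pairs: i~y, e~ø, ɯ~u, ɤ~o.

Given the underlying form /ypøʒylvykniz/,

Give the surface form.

[ipeʒilvikniz]

/y/ harmonizes with /i/ ([-round]) → [i]
/ø/ harmonizes with /i/ ([-round]) → [e]
/y/ harmonizes with /i/ ([-round]) → [i]
/y/ harmonizes with /i/ ([-round]) → [i]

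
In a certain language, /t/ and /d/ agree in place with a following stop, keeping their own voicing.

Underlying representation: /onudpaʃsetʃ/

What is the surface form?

/d/ before /p/ (labial) → [b]

[onubpaʃsetʃ]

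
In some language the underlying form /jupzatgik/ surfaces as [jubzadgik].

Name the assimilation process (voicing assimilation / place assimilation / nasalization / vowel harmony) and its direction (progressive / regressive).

voicing assimilation, regressive

/p/→[b] /t/→[d].
Each target copies a feature from the following segment, so the direction is regressive.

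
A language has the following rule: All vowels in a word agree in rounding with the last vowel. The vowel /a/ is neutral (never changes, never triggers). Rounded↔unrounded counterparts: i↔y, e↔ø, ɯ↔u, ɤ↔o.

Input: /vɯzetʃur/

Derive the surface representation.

/ɯ/ harmonizes with /u/ ([+round]) → [u]
/e/ harmonizes with /u/ ([+round]) → [ø]

[vuzøtʃur]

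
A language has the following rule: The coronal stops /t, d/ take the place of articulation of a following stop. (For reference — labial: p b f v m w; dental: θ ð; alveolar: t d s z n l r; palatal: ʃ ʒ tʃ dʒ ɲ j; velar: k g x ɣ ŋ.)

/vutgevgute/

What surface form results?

/t/ before /g/ (velar) → [k]

[vukgevgute]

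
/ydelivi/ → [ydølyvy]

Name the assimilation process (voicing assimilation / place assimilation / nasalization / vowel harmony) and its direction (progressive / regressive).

vowel harmony, progressive

/e/→[ø] /i/→[y] /i/→[y].
Vowels agree with the first vowel, so the harmony is progressive.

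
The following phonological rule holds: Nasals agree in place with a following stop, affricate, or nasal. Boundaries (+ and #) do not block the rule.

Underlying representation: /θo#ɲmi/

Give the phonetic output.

/ɲ/ before /m/ (labial) → [m]

[θo#mmi]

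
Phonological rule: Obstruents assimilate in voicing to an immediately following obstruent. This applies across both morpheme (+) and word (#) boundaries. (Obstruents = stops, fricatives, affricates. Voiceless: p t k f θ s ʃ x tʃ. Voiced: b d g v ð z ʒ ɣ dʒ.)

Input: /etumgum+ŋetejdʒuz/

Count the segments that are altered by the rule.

0

No segment meets the rule's conditions.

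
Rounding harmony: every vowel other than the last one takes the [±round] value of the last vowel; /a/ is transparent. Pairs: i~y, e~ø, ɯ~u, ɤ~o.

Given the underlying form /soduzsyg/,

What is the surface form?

no segment meets the rule's conditions; no change.

[soduzsyg]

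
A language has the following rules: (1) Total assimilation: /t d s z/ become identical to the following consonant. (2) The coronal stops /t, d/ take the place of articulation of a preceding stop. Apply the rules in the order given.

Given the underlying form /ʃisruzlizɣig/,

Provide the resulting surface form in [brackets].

Rule 1: /s/ before /r/ → [r] (total assimilation)
Rule 1: /z/ before /l/ → [l] (total assimilation)
Rule 1: /z/ before /ɣ/ → [ɣ] (total assimilation)
After rule 1: ʃirrulliɣɣig
Rule 2: no segment meets the rule's conditions; no change.

[ʃirrulliɣɣig]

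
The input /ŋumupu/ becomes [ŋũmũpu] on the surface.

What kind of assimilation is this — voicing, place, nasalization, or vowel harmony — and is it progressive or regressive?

/u/→[ũ] /u/→[ũ].
Each target copies a feature from the preceding segment, so the direction is progressive.

nasalization, progressive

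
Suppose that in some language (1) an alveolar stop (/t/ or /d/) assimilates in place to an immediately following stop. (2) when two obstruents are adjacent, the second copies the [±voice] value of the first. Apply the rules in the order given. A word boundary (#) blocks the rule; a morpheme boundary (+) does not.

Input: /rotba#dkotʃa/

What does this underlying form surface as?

[roppa#ggotʃa]

Rule 1: /t/ before /b/ (labial) → [p]
Rule 1: /d/ before /k/ (velar) → [g]
After rule 1: ropba#gkotʃa
Rule 2: /b/ after /p/ (voiceless) → [p]
Rule 2: /k/ after /g/ (voiced) → [g]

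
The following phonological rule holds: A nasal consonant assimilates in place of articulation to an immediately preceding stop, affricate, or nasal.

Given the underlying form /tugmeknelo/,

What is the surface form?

/m/ after /g/ (velar) → [ŋ]
/n/ after /k/ (velar) → [ŋ]

[tugŋekŋelo]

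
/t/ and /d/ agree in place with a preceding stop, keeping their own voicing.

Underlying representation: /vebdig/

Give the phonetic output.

[vebbig]

/d/ after /b/ (labial) → [b]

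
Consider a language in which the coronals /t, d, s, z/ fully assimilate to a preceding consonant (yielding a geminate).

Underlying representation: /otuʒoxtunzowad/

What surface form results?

/t/ after /x/ → [x] (total assimilation)
/z/ after /n/ → [n] (total assimilation)

[otuʒoxxunnowad]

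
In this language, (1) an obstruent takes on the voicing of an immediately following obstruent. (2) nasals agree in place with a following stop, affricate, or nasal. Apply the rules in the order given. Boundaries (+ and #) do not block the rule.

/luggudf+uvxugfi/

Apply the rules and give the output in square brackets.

Rule 1: /d/ before /f/ (voiceless) → [t]
Rule 1: /v/ before /x/ (voiceless) → [f]
Rule 1: /g/ before /f/ (voiceless) → [k]
After rule 1: luggutf+ufxukfi
Rule 2: no segment meets the rule's conditions; no change.

[luggutf+ufxukfi]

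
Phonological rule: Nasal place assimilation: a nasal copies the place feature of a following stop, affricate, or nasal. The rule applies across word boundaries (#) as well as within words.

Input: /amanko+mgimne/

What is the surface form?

[amaŋko+ŋginne]

/n/ before /k/ (velar) → [ŋ]
/m/ before /g/ (velar) → [ŋ]
/m/ before /n/ (alveolar) → [n]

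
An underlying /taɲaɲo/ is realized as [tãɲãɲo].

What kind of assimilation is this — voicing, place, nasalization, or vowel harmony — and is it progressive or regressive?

nasalization, regressive

/a/→[ã] /a/→[ã].
Each target copies a feature from the following segment, so the direction is regressive.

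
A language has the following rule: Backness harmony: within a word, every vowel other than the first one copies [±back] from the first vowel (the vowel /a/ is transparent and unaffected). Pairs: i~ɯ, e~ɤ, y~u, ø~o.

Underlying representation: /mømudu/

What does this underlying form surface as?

/u/ harmonizes with /ø/ ([-back]) → [y]
/u/ harmonizes with /ø/ ([-back]) → [y]

[mømydy]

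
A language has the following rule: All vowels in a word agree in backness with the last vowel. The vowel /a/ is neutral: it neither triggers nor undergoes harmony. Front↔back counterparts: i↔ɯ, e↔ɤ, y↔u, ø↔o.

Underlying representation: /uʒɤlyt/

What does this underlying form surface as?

/u/ harmonizes with /y/ ([-back]) → [y]
/ɤ/ harmonizes with /y/ ([-back]) → [e]

[yʒelyt]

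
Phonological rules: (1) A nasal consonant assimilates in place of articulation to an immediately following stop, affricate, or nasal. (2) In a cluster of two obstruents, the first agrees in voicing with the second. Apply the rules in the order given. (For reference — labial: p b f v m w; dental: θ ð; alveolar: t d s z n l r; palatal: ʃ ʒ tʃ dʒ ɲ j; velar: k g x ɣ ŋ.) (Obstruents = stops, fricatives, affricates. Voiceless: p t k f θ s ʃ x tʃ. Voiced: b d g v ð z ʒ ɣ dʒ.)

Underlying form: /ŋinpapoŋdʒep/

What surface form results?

[ŋimpapoɲdʒep]

Rule 1: /n/ before /p/ (labial) → [m]
Rule 1: /ŋ/ before /dʒ/ (palatal) → [ɲ]
After rule 1: ŋimpapoɲdʒep
Rule 2: no segment meets the rule's conditions; no change.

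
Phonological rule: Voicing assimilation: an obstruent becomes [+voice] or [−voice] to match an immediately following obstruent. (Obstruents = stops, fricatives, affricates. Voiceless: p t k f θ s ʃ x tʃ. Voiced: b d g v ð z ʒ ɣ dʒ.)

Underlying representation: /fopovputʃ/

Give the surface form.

[fopofputʃ]

/v/ before /p/ (voiceless) → [f]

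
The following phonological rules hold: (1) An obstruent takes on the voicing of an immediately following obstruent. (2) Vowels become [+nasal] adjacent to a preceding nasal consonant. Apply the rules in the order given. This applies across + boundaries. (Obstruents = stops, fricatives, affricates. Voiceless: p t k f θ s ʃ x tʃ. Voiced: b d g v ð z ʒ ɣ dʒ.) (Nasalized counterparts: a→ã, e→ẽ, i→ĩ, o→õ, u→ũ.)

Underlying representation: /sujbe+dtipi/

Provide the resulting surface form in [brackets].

[sujbe+ttipi]

Rule 1: /d/ before /t/ (voiceless) → [t]
After rule 1: sujbe+ttipi
Rule 2: no segment meets the rule's conditions; no change.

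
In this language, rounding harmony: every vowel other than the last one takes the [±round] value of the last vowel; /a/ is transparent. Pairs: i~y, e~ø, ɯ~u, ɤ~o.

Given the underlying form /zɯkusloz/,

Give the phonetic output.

[zukusloz]

/ɯ/ harmonizes with /o/ ([+round]) → [u]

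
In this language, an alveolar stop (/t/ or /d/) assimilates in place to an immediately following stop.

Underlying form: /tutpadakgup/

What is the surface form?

[tuppadakgup]

/t/ before /p/ (labial) → [p]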